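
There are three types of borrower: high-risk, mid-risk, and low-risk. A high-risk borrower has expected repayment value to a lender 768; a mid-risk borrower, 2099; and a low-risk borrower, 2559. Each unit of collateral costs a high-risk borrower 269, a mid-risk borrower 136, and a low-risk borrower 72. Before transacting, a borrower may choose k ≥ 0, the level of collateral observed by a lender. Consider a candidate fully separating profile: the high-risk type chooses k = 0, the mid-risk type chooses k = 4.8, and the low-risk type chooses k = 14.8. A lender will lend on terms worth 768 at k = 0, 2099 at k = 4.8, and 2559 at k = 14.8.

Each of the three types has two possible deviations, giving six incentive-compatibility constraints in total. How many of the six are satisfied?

High-risk (own payoff 768): to k=4.8 gives 2099 − 269×4.8 = 807.8 → profitable ✗; to k=14.8 gives 2559 − 269×14.8 = -1422.2 → no gain ✓.
Low-risk (own payoff 2559 − 72×14.8 = 1493.4): to k=0 gives 768 → no gain ✓; to k=4.8 gives 2099 − 72×4.8 = 1753.4 → profitable ✗.
Mid-risk (own payoff 2099 − 136×4.8 = 1446.2): to k=0 gives 768 → no gain ✓; to k=14.8 gives 2559 − 136×14.8 = 546.2 → no gain ✓.
4 of the 6 constraints hold; not an equilibrium.

4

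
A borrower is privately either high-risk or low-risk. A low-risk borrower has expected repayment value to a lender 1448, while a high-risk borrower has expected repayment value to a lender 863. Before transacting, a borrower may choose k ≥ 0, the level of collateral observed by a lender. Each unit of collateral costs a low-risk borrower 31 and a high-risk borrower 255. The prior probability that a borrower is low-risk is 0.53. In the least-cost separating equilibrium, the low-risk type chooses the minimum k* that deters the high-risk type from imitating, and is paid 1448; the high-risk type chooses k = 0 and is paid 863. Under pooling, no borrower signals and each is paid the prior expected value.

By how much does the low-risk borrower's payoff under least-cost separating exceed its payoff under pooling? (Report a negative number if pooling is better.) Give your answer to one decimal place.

203.8

Least-cost separating signal: k* solves 863 = 1448 − 255·k*, so k* = (1448 − 863)/255 ≈ 2.2941.
Low-risk type's separating payoff: 1448 − 31 × k* = 1448 − 31 × (1448 − 863)/255 = 1448 − 18135/255 ≈ 1376.882.
Pooling payoff: 0.53 × 1448 + 0.47 × 863 = 1173.05.
Difference: 1376.882 − 1173.05 = 203.832, i.e. 203.8 to one decimal place.
The low-risk type prefers to separate.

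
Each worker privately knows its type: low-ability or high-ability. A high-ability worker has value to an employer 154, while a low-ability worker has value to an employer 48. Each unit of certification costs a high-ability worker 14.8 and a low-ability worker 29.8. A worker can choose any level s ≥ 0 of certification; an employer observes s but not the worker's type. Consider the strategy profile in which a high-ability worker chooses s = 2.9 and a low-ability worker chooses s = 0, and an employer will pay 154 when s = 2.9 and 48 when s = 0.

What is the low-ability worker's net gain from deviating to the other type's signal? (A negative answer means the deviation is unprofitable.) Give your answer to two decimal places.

19.58

Playing s = 0 the low-ability worker receives 48.
Deviating to s = 2.9 brings payment 154 at cost 29.8 × 2.9 = 86.42, netting 67.58.
Gain from deviating: 67.58 − 48 = 19.58.
The gain is positive, so the low-ability type's incentive-compatibility constraint is violated — this profile is not a separating equilibrium.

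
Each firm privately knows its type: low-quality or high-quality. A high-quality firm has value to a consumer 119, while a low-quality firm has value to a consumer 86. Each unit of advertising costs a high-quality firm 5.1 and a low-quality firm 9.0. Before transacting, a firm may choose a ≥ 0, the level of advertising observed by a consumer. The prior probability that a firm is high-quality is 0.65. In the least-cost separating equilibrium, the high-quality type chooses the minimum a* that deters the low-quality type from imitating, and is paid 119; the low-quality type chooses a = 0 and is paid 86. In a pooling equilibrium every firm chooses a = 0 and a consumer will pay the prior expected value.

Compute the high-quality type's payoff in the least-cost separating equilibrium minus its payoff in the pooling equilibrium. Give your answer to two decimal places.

Least-cost separating signal: a* solves 86 = 119 − 9.0·a*, so a* = (119 − 86)/9.0 ≈ 3.6667.
High-quality type's separating payoff: 119 − 5.1 × a* = 119 − 5.1 × (119 − 86)/9.0 = 119 − 168.3/9.0 = 100.3.
Pooling payoff: 0.65 × 119 + 0.35 × 86 = 107.45.
Difference: 100.3 − 107.45 = -7.15.
The high-quality type would prefer the pooling outcome.

-7.15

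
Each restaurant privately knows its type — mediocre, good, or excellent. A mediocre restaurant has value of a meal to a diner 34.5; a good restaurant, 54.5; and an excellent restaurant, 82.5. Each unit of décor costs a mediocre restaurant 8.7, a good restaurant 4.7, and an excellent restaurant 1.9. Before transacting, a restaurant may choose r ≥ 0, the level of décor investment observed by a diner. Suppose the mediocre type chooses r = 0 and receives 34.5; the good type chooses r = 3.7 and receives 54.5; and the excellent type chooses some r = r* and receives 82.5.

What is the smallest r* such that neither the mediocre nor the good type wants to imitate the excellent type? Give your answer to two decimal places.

9.66

Good type (on-path payoff 54.5 − 4.7×3.7 = 37.11) won't mimic when 37.11 ≥ 82.5 − 4.7·r*, i.e. r* ≥ 9.66.
Mediocre type (on-path payoff 34.5) won't mimic when 34.5 ≥ 82.5 − 8.7·r*, i.e. r* ≥ 5.52.
Both must hold, so r* = max(5.52, 9.66) = 9.66. The good type's constraint binds.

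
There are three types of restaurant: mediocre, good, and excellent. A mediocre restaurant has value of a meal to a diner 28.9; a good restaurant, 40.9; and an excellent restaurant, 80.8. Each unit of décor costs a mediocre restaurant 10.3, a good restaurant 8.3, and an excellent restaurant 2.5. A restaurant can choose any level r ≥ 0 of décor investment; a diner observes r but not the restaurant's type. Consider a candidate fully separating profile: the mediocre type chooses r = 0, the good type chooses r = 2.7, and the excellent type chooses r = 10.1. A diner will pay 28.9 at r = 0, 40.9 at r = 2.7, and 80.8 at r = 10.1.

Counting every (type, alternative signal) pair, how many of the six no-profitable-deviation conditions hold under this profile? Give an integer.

Good (own payoff 40.9 − 8.3×2.7 = 18.49): to r=0 gives 28.9 → profitable ✗; to r=10.1 gives 80.8 − 8.3×10.1 = -3.03 → no gain ✓.
Mediocre (own payoff 28.9): to r=2.7 gives 40.9 − 10.3×2.7 = 13.09 → no gain ✓; to r=10.1 gives 80.8 − 10.3×10.1 = -23.23 → no gain ✓.
Excellent (own payoff 80.8 − 2.5×10.1 = 55.55): to r=0 gives 28.9 → no gain ✓; to r=2.7 gives 40.9 − 2.5×2.7 = 34.15 → no gain ✓.
5 of the 6 constraints hold; not an equilibrium.

5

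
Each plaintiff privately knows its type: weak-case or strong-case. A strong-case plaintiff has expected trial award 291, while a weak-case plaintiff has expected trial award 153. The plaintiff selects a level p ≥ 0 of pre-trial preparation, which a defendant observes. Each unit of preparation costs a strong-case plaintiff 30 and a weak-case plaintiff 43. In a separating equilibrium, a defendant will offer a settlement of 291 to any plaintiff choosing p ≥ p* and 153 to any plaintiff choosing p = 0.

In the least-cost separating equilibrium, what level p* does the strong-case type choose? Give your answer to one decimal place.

A weak-case plaintiff choosing p = 0 receives 153.
Imitating at p* instead would pay 291 at cost 43·p*, netting 291 − 43·p*.
Indifference: 153 = 291 − 43·p*, so p* = (291 − 153) / 43 ≈ 3.2.
This is the weak-case type's binding incentive-compatibility constraint; any p ≥ 3.2 sustains separation on that side.

3.2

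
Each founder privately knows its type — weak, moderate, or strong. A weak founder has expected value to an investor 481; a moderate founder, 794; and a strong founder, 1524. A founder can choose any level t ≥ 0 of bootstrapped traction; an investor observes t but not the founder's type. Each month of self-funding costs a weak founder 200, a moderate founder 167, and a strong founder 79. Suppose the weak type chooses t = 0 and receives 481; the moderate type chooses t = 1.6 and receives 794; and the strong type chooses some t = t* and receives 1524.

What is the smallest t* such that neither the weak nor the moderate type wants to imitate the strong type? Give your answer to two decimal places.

5.97

Weak type (on-path payoff 481) won't mimic when 481 ≥ 1524 − 200·t*, i.e. t* ≥ 5.22.
Moderate type (on-path payoff 794 − 167×1.6 = 526.8) won't mimic when 526.8 ≥ 1524 − 167·t*, i.e. t* ≥ 5.97.
Both must hold, so t* = max(5.22, 5.97) = 5.97. The moderate type's constraint binds.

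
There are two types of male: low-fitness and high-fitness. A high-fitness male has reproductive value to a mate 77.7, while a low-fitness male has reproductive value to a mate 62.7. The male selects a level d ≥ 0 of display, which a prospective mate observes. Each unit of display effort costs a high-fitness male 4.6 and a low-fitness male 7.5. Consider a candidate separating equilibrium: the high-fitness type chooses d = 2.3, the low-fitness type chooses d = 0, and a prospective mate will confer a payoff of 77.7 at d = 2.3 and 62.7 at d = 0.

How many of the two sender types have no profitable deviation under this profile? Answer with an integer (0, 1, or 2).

2

Low-fitness type: stay at 0 → 62.7; mimic → 77.7 − 7.5 × 2.3 = 60.45. IC holds (62.7 ≥ 60.45).
High-fitness type: signal → 77.7 − 4.6 × 2.3 = 67.12; deviate to 0 → 62.7. IC holds (67.12 ≥ 62.7).
2 of 2 constraints hold, so this is a separating equilibrium.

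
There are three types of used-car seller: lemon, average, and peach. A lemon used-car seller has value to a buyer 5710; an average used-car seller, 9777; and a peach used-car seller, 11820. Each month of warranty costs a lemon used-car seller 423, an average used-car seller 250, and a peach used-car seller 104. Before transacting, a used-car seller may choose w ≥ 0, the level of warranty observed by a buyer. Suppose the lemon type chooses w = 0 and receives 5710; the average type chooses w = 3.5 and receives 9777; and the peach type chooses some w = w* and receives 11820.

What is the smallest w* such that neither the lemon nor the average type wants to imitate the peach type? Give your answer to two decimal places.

14.44

Average type (on-path payoff 9777 − 250×3.5 = 8902) won't mimic when 8902 ≥ 11820 − 250·w*, i.e. w* ≥ 11.67.
Lemon type (on-path payoff 5710) won't mimic when 5710 ≥ 11820 − 423·w*, i.e. w* ≥ 14.44.
Both must hold, so w* = max(14.44, 11.67) = 14.44. The lemon type's constraint binds.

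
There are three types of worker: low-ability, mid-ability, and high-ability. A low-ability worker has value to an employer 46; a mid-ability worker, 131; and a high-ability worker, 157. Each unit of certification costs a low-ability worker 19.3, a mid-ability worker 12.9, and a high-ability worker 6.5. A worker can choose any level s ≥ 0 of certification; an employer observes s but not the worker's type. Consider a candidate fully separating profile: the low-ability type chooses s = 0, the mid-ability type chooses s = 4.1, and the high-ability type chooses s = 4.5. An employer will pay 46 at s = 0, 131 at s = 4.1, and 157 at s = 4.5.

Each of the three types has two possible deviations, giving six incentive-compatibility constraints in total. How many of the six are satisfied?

Low-ability (own payoff 46): to s=4.1 gives 131 − 19.3×4.1 = 51.87 → profitable ✗; to s=4.5 gives 157 − 19.3×4.5 = 70.15 → profitable ✗.
Mid-ability (own payoff 131 − 12.9×4.1 = 78.11): to s=0 gives 46 → no gain ✓; to s=4.5 gives 157 − 12.9×4.5 = 98.95 → profitable ✗.
High-ability (own payoff 157 − 6.5×4.5 = 127.75): to s=0 gives 46 → no gain ✓; to s=4.1 gives 131 − 6.5×4.1 = 104.35 → no gain ✓.
3 of the 6 constraints hold; not an equilibrium.

3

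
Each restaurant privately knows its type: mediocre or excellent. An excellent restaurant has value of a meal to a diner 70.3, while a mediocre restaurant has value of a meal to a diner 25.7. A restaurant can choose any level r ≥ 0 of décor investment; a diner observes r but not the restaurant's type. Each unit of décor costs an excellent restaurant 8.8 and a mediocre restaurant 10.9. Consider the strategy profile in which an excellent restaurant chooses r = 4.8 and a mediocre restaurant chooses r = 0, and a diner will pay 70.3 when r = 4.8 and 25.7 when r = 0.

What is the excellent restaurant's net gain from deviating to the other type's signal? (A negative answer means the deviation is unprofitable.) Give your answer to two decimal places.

-2.36

Playing r = 4.8 the excellent restaurant receives 70.3 − 8.8 × 4.8 = 28.06.
Deviating to r = 0 yields 25.7 instead.
Gain from deviating: 25.7 − 28.06 = -2.36.
The gain is negative, so the excellent type's incentive-compatibility constraint is satisfied.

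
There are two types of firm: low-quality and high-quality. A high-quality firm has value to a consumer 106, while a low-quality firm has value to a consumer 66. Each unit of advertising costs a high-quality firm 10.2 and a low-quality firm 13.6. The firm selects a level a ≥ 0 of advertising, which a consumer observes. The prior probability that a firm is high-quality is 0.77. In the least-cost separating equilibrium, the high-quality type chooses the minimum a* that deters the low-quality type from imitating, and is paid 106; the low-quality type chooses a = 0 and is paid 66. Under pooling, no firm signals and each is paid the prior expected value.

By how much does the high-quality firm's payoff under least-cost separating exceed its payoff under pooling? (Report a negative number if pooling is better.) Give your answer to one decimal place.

-20.8

Least-cost separating signal: a* solves 66 = 106 − 13.6·a*, so a* = (106 − 66)/13.6 ≈ 2.9412.
High-quality type's separating payoff: 106 − 10.2 × a* = 106 − 10.2 × (106 − 66)/13.6 = 106 − 408/13.6 = 76.
Pooling payoff: 0.77 × 106 + 0.23 × 66 = 96.8.
Difference: 76 − 96.8 = -20.8.
The high-quality type would prefer the pooling outcome.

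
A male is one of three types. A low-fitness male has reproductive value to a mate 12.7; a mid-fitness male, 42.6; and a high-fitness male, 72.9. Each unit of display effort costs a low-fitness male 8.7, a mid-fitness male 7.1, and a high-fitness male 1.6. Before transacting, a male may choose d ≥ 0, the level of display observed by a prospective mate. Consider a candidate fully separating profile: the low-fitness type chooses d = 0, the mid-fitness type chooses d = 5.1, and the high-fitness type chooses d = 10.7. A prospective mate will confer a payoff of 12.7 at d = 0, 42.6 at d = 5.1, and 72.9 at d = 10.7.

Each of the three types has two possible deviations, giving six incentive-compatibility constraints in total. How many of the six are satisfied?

High-fitness (own payoff 72.9 − 1.6×10.7 = 55.78): to d=0 gives 12.7 → no gain ✓; to d=5.1 gives 42.6 − 1.6×5.1 = 34.44 → no gain ✓.
Mid-fitness (own payoff 42.6 − 7.1×5.1 = 6.39): to d=0 gives 12.7 → profitable ✗; to d=10.7 gives 72.9 − 7.1×10.7 = -3.07 → no gain ✓.
Low-fitness (own payoff 12.7): to d=5.1 gives 42.6 − 8.7×5.1 = -1.77 → no gain ✓; to d=10.7 gives 72.9 − 8.7×10.7 = -20.19 → no gain ✓.
5 of the 6 constraints hold; not an equilibrium.

5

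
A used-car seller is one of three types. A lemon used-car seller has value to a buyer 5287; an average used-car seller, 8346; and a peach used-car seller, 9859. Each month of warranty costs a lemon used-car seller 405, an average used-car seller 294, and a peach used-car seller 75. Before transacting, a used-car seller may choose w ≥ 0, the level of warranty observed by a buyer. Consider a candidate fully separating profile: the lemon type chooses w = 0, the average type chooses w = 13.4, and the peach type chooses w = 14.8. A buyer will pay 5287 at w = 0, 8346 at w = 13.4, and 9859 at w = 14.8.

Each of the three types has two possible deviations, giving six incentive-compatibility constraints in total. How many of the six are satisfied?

4

Average (own payoff 8346 − 294×13.4 = 4406.4): to w=0 gives 5287 → profitable ✗; to w=14.8 gives 9859 − 294×14.8 = 5507.8 → profitable ✗.
Lemon (own payoff 5287): to w=13.4 gives 8346 − 405×13.4 = 2919 → no gain ✓; to w=14.8 gives 9859 − 405×14.8 = 3865 → no gain ✓.
Peach (own payoff 9859 − 75×14.8 = 8749): to w=0 gives 5287 → no gain ✓; to w=13.4 gives 8346 − 75×13.4 = 7341 → no gain ✓.
4 of the 6 constraints hold; not an equilibrium.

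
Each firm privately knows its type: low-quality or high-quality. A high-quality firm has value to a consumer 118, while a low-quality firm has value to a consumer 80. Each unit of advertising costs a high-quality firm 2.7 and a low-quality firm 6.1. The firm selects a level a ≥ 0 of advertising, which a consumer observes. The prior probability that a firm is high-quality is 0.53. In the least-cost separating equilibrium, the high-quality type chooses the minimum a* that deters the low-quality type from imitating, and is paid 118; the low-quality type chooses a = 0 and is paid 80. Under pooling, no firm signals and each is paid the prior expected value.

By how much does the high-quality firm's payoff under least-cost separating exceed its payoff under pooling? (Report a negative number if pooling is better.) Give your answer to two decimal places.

1.04

Least-cost separating signal: a* solves 80 = 118 − 6.1·a*, so a* = (118 − 80)/6.1 ≈ 6.2295.
High-quality type's separating payoff: 118 − 2.7 × a* = 118 − 2.7 × (118 − 80)/6.1 = 118 − 102.6/6.1 ≈ 101.1803.
Pooling payoff: 0.53 × 118 + 0.47 × 80 = 100.14.
Difference: 101.1803 − 100.14 = 1.0403, i.e. 1.04 to two decimal places.
The high-quality type prefers to separate.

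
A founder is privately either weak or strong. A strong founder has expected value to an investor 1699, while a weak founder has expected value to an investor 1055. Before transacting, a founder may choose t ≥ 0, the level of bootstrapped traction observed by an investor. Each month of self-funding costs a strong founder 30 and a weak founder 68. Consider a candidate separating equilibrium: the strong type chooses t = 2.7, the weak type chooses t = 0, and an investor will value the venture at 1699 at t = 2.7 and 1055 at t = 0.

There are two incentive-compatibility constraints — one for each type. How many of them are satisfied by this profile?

1

Weak type: stay at 0 → 1055; mimic → 1699 − 68 × 2.7 = 1515.4. IC fails (1055 < 1515.4).
Strong type: signal → 1699 − 30 × 2.7 = 1618; deviate to 0 → 1055. IC holds (1618 ≥ 1055).
1 of 2 constraints hold, so this profile is not an equilibrium.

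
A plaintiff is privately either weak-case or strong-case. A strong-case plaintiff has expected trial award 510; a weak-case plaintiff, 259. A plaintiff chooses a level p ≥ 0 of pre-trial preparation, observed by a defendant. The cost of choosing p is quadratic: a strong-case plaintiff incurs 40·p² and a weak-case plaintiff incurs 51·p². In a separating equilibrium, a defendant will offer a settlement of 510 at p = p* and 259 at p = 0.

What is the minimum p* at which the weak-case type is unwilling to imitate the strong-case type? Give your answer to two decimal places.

2.22

The weak-case type at p = 0 receives 259; imitating at p* yields 510 − 51·p*².
Indifference: 259 = 510 − 51·p*², so p*² = (510 − 259) / 51 ≈ 4.9216.
p* = √4.9216 ≈ 2.22.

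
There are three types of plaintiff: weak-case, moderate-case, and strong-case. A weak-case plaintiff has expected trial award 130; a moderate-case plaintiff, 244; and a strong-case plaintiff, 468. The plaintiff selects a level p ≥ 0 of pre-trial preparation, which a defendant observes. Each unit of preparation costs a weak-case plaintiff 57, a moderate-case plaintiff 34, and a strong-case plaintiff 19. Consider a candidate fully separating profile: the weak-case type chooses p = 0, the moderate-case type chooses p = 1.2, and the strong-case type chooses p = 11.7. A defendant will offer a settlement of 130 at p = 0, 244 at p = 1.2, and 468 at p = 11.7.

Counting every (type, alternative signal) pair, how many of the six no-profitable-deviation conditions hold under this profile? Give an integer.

Strong-case (own payoff 468 − 19×11.7 = 245.7): to p=0 gives 130 → no gain ✓; to p=1.2 gives 244 − 19×1.2 = 221.2 → no gain ✓.
Weak-case (own payoff 130): to p=1.2 gives 244 − 57×1.2 = 175.6 → profitable ✗; to p=11.7 gives 468 − 57×11.7 = -198.9 → no gain ✓.
Moderate-case (own payoff 244 − 34×1.2 = 203.2): to p=0 gives 130 → no gain ✓; to p=11.7 gives 468 − 34×11.7 = 70.2 → no gain ✓.
5 of the 6 constraints hold; not an equilibrium.

5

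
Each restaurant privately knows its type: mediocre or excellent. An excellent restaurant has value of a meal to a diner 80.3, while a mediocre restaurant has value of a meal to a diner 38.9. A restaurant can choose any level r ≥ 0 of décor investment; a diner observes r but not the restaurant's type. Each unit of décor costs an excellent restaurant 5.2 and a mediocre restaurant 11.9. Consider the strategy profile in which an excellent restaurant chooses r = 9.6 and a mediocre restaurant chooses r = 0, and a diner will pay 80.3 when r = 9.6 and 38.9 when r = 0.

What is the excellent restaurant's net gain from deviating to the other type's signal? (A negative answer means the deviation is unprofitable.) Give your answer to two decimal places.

Playing r = 9.6 the excellent restaurant receives 80.3 − 5.2 × 9.6 = 30.38.
Deviating to r = 0 yields 38.9 instead.
Gain from deviating: 38.9 − 30.38 = 8.52.
The gain is positive, so the excellent type's incentive-compatibility constraint is violated — this profile is not a separating equilibrium.

8.52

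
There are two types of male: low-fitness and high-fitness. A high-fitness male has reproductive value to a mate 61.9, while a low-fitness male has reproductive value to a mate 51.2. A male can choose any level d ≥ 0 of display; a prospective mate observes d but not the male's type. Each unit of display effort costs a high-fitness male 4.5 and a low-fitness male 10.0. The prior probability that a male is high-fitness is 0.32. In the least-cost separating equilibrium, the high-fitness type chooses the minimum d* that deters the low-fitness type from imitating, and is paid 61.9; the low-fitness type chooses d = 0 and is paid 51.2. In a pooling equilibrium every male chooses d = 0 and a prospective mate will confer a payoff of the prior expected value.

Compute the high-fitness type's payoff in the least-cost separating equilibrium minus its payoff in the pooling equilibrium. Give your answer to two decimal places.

2.46

Least-cost separating signal: d* solves 51.2 = 61.9 − 10.0·d*, so d* = (61.9 − 51.2)/10.0 = 1.07.
High-fitness type's separating payoff: 61.9 − 4.5 × d* = 61.9 − 4.5 × (61.9 − 51.2)/10.0 = 61.9 − 48.15/10.0 = 57.085.
Pooling payoff: 0.32 × 61.9 + 0.68 × 51.2 = 54.624.
Difference: 57.085 − 54.624 = 2.461, i.e. 2.46 to two decimal places.
The high-fitness type prefers to separate.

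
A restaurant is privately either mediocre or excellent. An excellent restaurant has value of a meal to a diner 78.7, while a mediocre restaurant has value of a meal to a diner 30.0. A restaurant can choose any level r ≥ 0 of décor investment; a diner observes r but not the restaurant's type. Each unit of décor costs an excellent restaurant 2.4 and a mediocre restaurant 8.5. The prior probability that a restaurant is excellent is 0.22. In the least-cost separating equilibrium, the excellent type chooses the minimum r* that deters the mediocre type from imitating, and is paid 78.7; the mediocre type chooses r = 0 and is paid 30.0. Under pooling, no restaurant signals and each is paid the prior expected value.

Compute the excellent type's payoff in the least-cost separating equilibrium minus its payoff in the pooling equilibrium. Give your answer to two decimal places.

24.24

Least-cost separating signal: r* solves 30.0 = 78.7 − 8.5·r*, so r* = (78.7 − 30.0)/8.5 ≈ 5.7294.
Excellent type's separating payoff: 78.7 − 2.4 × r* = 78.7 − 2.4 × (78.7 − 30.0)/8.5 = 78.7 − 116.88/8.5 ≈ 64.9494.
Pooling payoff: 0.22 × 78.7 + 0.78 × 30.0 = 40.714.
Difference: 64.9494 − 40.714 = 24.2354, i.e. 24.24 to two decimal places.
The excellent type prefers to separate.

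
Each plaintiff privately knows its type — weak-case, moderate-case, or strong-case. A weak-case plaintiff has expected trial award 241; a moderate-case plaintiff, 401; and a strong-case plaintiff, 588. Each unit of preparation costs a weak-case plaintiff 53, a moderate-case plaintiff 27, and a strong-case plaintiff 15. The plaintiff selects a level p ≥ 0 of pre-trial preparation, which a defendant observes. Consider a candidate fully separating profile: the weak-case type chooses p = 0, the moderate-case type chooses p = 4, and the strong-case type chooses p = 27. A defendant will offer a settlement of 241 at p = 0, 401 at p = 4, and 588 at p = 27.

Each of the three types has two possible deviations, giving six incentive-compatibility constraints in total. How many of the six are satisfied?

Moderate-case (own payoff 401 − 27×4 = 293): to p=0 gives 241 → no gain ✓; to p=27 gives 588 − 27×27 = -141 → no gain ✓.
Strong-case (own payoff 588 − 15×27 = 183): to p=0 gives 241 → profitable ✗; to p=4 gives 401 − 15×4 = 341 → profitable ✗.
Weak-case (own payoff 241): to p=4 gives 401 − 53×4 = 189 → no gain ✓; to p=27 gives 588 − 53×27 = -843 → no gain ✓.
4 of the 6 constraints hold; not an equilibrium.

4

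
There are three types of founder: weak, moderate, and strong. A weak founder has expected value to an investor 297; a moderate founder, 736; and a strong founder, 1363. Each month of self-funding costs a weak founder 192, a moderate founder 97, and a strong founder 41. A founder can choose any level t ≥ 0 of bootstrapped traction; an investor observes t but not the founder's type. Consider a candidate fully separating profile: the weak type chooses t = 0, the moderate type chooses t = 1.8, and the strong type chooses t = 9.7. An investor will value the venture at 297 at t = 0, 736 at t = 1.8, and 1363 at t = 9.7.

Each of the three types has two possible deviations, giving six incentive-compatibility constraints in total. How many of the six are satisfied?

Strong (own payoff 1363 − 41×9.7 = 965.3): to t=0 gives 297 → no gain ✓; to t=1.8 gives 736 − 41×1.8 = 662.2 → no gain ✓.
Weak (own payoff 297): to t=1.8 gives 736 − 192×1.8 = 390.4 → profitable ✗; to t=9.7 gives 1363 − 192×9.7 = -499.4 → no gain ✓.
Moderate (own payoff 736 − 97×1.8 = 561.4): to t=0 gives 297 → no gain ✓; to t=9.7 gives 1363 − 97×9.7 = 422.1 → no gain ✓.
5 of the 6 constraints hold; not an equilibrium.

5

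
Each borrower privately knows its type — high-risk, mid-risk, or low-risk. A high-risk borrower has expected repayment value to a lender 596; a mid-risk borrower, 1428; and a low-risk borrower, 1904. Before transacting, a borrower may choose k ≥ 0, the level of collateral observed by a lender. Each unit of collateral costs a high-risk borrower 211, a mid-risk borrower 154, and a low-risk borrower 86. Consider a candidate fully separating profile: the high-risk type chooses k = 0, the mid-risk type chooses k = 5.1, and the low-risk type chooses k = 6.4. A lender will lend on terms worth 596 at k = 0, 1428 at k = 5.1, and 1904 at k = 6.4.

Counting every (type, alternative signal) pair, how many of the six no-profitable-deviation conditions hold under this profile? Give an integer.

5

Low-risk (own payoff 1904 − 86×6.4 = 1353.6): to k=0 gives 596 → no gain ✓; to k=5.1 gives 1428 − 86×5.1 = 989.4 → no gain ✓.
Mid-risk (own payoff 1428 − 154×5.1 = 642.6): to k=0 gives 596 → no gain ✓; to k=6.4 gives 1904 − 154×6.4 = 918.4 → profitable ✗.
High-risk (own payoff 596): to k=5.1 gives 1428 − 211×5.1 = 351.9 → no gain ✓; to k=6.4 gives 1904 − 211×6.4 = 553.6 → no gain ✓.
5 of the 6 constraints hold; not an equilibrium.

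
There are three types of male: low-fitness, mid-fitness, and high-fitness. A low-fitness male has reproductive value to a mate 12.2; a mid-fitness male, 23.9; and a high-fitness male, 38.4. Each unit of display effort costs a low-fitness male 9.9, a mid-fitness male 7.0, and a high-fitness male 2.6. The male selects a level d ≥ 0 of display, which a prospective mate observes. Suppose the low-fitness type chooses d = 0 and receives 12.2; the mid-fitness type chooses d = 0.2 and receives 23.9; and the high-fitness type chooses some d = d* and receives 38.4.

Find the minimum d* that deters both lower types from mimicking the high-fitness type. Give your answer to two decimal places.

2.65

Low-fitness type (on-path payoff 12.2) won't mimic when 12.2 ≥ 38.4 − 9.9·d*, i.e. d* ≥ 2.65.
Mid-fitness type (on-path payoff 23.9 − 7.0×0.2 = 22.5) won't mimic when 22.5 ≥ 38.4 − 7.0·d*, i.e. d* ≥ 2.27.
Both must hold, so d* = max(2.65, 2.27) = 2.65. The low-fitness type's constraint binds.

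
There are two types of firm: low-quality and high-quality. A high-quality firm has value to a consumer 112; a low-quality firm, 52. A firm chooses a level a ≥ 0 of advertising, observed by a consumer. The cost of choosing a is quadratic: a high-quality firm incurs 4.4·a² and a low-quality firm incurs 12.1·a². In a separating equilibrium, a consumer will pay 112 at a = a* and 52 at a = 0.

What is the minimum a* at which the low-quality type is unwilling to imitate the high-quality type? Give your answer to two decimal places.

2.23

The low-quality type at a = 0 receives 52; imitating at a* yields 112 − 12.1·a*².
Indifference: 52 = 112 − 12.1·a*², so a*² = (112 − 52) / 12.1 ≈ 4.9587.
a* = √4.9587 ≈ 2.23.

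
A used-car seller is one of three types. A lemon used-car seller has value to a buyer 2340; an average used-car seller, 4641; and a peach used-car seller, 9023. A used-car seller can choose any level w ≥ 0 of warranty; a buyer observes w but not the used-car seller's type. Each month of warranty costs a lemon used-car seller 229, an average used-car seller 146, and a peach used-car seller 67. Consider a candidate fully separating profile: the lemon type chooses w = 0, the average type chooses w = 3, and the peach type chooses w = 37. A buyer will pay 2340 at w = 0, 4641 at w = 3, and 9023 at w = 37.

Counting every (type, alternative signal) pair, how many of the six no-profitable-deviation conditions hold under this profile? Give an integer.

Average (own payoff 4641 − 146×3 = 4203): to w=0 gives 2340 → no gain ✓; to w=37 gives 9023 − 146×37 = 3621 → no gain ✓.
Lemon (own payoff 2340): to w=3 gives 4641 − 229×3 = 3954 → profitable ✗; to w=37 gives 9023 − 229×37 = 550 → no gain ✓.
Peach (own payoff 9023 − 67×37 = 6544): to w=0 gives 2340 → no gain ✓; to w=3 gives 4641 − 67×3 = 4440 → no gain ✓.
5 of the 6 constraints hold; not an equilibrium.

5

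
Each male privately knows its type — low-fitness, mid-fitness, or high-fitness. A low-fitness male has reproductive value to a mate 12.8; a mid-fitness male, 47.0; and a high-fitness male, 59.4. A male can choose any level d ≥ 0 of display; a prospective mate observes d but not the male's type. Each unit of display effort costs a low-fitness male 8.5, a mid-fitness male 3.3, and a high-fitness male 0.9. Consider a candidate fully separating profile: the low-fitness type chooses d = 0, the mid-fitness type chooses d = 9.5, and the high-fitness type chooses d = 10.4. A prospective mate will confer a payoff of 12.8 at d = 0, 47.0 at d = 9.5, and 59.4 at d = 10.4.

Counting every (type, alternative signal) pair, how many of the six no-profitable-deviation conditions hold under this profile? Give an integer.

5

Mid-fitness (own payoff 47.0 − 3.3×9.5 = 15.65): to d=0 gives 12.8 → no gain ✓; to d=10.4 gives 59.4 − 3.3×10.4 = 25.08 → profitable ✗.
Low-fitness (own payoff 12.8): to d=9.5 gives 47.0 − 8.5×9.5 = -33.75 → no gain ✓; to d=10.4 gives 59.4 − 8.5×10.4 = -29 → no gain ✓.
High-fitness (own payoff 59.4 − 0.9×10.4 = 50.04): to d=0 gives 12.8 → no gain ✓; to d=9.5 gives 47.0 − 0.9×9.5 = 38.45 → no gain ✓.
5 of the 6 constraints hold; not an equilibrium.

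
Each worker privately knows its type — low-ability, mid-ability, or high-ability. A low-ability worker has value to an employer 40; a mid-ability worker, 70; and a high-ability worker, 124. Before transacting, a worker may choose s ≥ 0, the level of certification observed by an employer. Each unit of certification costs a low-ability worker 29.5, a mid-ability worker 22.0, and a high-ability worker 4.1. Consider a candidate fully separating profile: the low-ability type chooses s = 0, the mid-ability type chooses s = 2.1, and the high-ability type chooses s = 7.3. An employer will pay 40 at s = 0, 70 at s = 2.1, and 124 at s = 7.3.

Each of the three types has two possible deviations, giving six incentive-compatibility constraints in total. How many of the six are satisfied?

Mid-ability (own payoff 70 − 22.0×2.1 = 23.8): to s=0 gives 40 → profitable ✗; to s=7.3 gives 124 − 22.0×7.3 = -36.6 → no gain ✓.
High-ability (own payoff 124 − 4.1×7.3 = 94.07): to s=0 gives 40 → no gain ✓; to s=2.1 gives 70 − 4.1×2.1 = 61.39 → no gain ✓.
Low-ability (own payoff 40): to s=2.1 gives 70 − 29.5×2.1 = 8.05 → no gain ✓; to s=7.3 gives 124 − 29.5×7.3 = -91.35 → no gain ✓.
5 of the 6 constraints hold; not an equilibrium.

5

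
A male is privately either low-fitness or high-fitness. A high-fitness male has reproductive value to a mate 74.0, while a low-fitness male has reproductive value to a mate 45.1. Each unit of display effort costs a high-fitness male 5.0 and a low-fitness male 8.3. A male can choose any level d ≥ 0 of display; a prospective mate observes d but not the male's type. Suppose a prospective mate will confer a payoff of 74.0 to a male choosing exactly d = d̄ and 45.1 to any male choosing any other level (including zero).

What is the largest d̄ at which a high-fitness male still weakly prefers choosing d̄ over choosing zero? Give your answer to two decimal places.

5.78

Choosing d̄ yields the high-fitness type 74.0 − 5.0·d̄; choosing zero yields 45.1.
The high-fitness type is indifferent at 74.0 − 5.0·d̄ = 45.1, i.e. d̄ = (74.0 − 45.1) / 5.0 = 5.78.
For any d̄ above 5.78 the high-fitness type would rather pool at zero, so separation collapses.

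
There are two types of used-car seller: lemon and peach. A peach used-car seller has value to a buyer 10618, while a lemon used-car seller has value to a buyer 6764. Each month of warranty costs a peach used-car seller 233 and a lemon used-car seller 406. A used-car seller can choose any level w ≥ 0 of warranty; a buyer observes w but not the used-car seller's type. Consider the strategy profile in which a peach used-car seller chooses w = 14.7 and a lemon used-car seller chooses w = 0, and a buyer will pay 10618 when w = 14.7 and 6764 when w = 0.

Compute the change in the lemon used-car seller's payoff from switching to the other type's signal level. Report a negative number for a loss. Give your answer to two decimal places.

-2114.20

Playing w = 0 the lemon used-car seller receives 6764.
Deviating to w = 14.7 brings payment 10618 at cost 406 × 14.7 = 5968.2, netting 4649.8.
Gain from deviating: 4649.8 − 6764 = -2114.20.
The gain is negative, so the lemon type's incentive-compatibility constraint is satisfied.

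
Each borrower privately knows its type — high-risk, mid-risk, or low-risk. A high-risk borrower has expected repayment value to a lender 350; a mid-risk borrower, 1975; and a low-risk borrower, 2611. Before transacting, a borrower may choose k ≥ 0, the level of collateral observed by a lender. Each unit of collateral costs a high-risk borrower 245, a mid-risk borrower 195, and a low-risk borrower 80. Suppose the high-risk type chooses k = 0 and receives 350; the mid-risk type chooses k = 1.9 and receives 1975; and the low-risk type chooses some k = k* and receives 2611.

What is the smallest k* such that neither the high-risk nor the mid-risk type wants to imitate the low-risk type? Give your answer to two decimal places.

9.23

Mid-risk type (on-path payoff 1975 − 195×1.9 = 1604.5) won't mimic when 1604.5 ≥ 2611 − 195·k*, i.e. k* ≥ 5.16.
High-risk type (on-path payoff 350) won't mimic when 350 ≥ 2611 − 245·k*, i.e. k* ≥ 9.23.
Both must hold, so k* = max(9.23, 5.16) = 9.23. The high-risk type's constraint binds.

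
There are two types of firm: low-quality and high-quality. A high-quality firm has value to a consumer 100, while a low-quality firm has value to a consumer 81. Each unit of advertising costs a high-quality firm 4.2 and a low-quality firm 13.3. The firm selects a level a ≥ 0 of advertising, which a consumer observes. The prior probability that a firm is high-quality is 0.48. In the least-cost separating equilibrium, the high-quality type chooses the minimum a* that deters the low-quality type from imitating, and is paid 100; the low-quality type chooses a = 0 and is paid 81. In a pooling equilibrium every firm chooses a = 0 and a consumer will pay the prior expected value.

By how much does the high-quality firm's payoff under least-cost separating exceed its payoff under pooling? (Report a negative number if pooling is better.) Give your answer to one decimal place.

Least-cost separating signal: a* solves 81 = 100 − 13.3·a*, so a* = (100 − 81)/13.3 ≈ 1.4286.
High-quality type's separating payoff: 100 − 4.2 × a* = 100 − 4.2 × (100 − 81)/13.3 = 100 − 79.8/13.3 = 94.
Pooling payoff: 0.48 × 100 + 0.52 × 81 = 90.12.
Difference: 94 − 90.12 = 3.88, i.e. 3.9 to one decimal place.
The high-quality type prefers to separate.

3.9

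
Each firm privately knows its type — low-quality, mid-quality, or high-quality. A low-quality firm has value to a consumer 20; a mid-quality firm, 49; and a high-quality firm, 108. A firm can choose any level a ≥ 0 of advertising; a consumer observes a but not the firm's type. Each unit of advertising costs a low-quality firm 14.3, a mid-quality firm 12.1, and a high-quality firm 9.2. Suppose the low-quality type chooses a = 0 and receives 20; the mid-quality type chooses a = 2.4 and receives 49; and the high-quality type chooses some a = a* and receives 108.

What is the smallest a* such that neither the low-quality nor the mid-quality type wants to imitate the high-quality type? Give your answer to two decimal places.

Mid-quality type (on-path payoff 49 − 12.1×2.4 = 19.96) won't mimic when 19.96 ≥ 108 − 12.1·a*, i.e. a* ≥ 7.28.
Low-quality type (on-path payoff 20) won't mimic when 20 ≥ 108 − 14.3·a*, i.e. a* ≥ 6.15.
Both must hold, so a* = max(6.15, 7.28) = 7.28. The mid-quality type's constraint binds.

7.28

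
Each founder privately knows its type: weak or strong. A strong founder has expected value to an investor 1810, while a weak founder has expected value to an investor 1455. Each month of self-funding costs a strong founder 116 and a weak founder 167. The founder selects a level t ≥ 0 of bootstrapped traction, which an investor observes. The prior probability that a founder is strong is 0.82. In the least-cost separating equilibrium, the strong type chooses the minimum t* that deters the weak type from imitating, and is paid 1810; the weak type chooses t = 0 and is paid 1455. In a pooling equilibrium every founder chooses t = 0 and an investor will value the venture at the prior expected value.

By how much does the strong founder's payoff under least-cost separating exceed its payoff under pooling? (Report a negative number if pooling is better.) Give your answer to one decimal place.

-182.7

Least-cost separating signal: t* solves 1455 = 1810 − 167·t*, so t* = (1810 − 1455)/167 ≈ 2.1257.
Strong type's separating payoff: 1810 − 116 × t* = 1810 − 116 × (1810 − 1455)/167 = 1810 − 41180/167 ≈ 1563.413.
Pooling payoff: 0.82 × 1810 + 0.18 × 1455 = 1746.1.
Difference: 1563.413 − 1746.1 = -182.687, i.e. -182.7 to one decimal place.
The strong type would prefer the pooling outcome.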